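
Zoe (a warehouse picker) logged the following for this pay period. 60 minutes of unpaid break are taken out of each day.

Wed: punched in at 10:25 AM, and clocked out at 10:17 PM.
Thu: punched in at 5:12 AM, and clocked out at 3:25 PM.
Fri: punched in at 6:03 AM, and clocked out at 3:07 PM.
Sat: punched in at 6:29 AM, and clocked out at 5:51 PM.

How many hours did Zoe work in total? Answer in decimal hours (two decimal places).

38.52 hours

Wed: 10:25 AM–10:17 PM = 11 h 52 min; less 60 min break → 10 h 52 min
Thu: 5:12 AM–3:25 PM = 10 h 13 min; less 60 min break → 9 h 13 min
Fri: 6:03 AM–3:07 PM = 9 h 4 min; less 60 min break → 8 h 4 min
Sat: 6:29 AM–5:51 PM = 11 h 22 min; less 60 min break → 10 h 22 min
Total: 10 h 52 min + 9 h 13 min + 8 h 4 min + 10 h 22 min = 38 h 31 min.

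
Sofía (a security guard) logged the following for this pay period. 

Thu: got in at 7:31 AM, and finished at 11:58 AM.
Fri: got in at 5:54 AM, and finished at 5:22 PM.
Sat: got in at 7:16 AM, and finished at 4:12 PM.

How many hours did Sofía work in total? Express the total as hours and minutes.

24 h 51 min

Thu: 7:31 AM–11:58 AM = 4 h 27 min
Fri: 5:54 AM–5:22 PM = 11 h 28 min
Sat: 7:16 AM–4:12 PM = 8 h 56 min
Total: 4 h 27 min + 11 h 28 min + 8 h 56 min = 24 h 51 min.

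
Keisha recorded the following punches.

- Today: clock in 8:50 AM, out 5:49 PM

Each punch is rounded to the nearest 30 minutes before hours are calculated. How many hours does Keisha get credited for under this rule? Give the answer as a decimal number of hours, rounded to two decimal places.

9.00 hours

Today: in 8:50 AM→9:00 AM, out 5:49 PM→6:00 PM; 9 h 0 min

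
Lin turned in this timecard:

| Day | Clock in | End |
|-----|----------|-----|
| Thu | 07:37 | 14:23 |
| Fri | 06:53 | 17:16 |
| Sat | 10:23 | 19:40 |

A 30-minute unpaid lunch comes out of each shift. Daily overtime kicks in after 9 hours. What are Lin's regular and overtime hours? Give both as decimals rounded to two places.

Thu: 07:37–14:23 = 6 h 46 min; less 30 min break → 6 h 16 min
Fri: 06:53–17:16 = 10 h 23 min; less 30 min break → 9 h 53 min
Sat: 10:23–19:40 = 9 h 17 min; less 30 min break → 8 h 47 min
Thu reg 6 h 16 min / OT 0 h 0 min; Fri reg 9 h 0 min / OT 0 h 53 min; Sat reg 8 h 47 min / OT 0 h 0 min.
Totals: regular 24 h 3 min, overtime 0 h 53 min.

Regular 24.05 hours, overtime 0.88 hours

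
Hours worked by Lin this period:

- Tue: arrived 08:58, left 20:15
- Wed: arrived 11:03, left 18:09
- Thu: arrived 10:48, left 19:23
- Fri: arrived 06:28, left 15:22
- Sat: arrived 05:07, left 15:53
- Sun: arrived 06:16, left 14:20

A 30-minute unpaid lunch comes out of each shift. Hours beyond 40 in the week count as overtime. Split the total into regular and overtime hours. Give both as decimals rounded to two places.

Regular 40.00 hours, overtime 11.70 hours

Tue: 08:58–20:15 = 11 h 17 min; less 30 min break → 10 h 47 min
Wed: 11:03–18:09 = 7 h 6 min; less 30 min break → 6 h 36 min
Thu: 10:48–19:23 = 8 h 35 min; less 30 min break → 8 h 5 min
Fri: 06:28–15:22 = 8 h 54 min; less 30 min break → 8 h 24 min
Sat: 05:07–15:53 = 10 h 46 min; less 30 min break → 10 h 16 min
Sun: 06:16–14:20 = 8 h 4 min; less 30 min break → 7 h 34 min
Total worked: 51 h 42 min = 51.70 h.
Threshold 40 h → overtime 11 h 42 min, regular 40 h 0 min.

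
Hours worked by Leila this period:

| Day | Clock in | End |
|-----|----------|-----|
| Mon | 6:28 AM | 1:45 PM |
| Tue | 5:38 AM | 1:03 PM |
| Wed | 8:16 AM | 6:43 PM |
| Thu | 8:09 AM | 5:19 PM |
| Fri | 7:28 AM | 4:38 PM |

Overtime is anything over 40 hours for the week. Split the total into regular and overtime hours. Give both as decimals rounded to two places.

Mon: 6:28 AM–1:45 PM = 7 h 17 min
Tue: 5:38 AM–1:03 PM = 7 h 25 min
Wed: 8:16 AM–6:43 PM = 10 h 27 min
Thu: 8:09 AM–5:19 PM = 9 h 10 min
Fri: 7:28 AM–4:38 PM = 9 h 10 min
Total worked: 43 h 29 min = 43.48 h.
Threshold 40 h → overtime 3 h 29 min, regular 40 h 0 min.

Regular 40.00 hours, overtime 3.48 hours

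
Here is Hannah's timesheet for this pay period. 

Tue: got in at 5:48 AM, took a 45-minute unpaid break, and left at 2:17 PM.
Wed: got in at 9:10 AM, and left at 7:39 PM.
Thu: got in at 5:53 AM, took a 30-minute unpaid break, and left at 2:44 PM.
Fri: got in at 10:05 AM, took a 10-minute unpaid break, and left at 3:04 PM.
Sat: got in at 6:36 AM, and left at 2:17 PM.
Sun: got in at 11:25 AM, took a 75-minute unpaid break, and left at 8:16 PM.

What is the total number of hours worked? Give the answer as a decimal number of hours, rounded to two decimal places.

46.67 hours

Tue: 5:48 AM–2:17 PM = 8 h 29 min; less 45 min break → 7 h 44 min
Wed: 9:10 AM–7:39 PM = 10 h 29 min
Thu: 5:53 AM–2:44 PM = 8 h 51 min; less 30 min break → 8 h 21 min
Fri: 10:05 AM–3:04 PM = 4 h 59 min; less 10 min break → 4 h 49 min
Sat: 6:36 AM–2:17 PM = 7 h 41 min
Sun: 11:25 AM–8:16 PM = 8 h 51 min; less 75 min break → 7 h 36 min
Total: 7 h 44 min + 10 h 29 min + 8 h 21 min + 4 h 49 min + 7 h 41 min + 7 h 36 min = 46 h 40 min.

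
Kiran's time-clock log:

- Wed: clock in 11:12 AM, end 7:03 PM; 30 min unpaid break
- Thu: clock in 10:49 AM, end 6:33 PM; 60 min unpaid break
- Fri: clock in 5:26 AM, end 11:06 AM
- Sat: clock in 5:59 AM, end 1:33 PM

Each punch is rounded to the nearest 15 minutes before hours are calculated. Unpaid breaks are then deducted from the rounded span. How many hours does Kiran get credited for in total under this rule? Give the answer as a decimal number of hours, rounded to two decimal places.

Wed: in 11:12 AM→11:15 AM, out 7:03 PM→7:00 PM; 7 h 45 min − 30 min = 7 h 15 min
Thu: in 10:49 AM→10:45 AM, out 6:33 PM→6:30 PM; 7 h 45 min − 60 min = 6 h 45 min
Fri: in 5:26 AM→5:30 AM, out 11:06 AM→11:00 AM; 5 h 30 min
Sat: in 5:59 AM→6:00 AM, out 1:33 PM→1:30 PM; 7 h 30 min
Total credited: 27 h 0 min.

27.00 hours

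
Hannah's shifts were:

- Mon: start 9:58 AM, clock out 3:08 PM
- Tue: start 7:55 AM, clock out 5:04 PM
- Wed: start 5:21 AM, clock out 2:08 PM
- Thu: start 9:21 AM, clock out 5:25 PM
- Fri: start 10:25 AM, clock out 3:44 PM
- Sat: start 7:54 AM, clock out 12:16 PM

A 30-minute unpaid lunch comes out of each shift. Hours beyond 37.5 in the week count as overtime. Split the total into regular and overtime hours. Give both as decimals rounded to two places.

Regular 37.50 hours, overtime 0.35 hours

Mon: 9:58 AM–3:08 PM = 5 h 10 min; less 30 min break → 4 h 40 min
Tue: 7:55 AM–5:04 PM = 9 h 9 min; less 30 min break → 8 h 39 min
Wed: 5:21 AM–2:08 PM = 8 h 47 min; less 30 min break → 8 h 17 min
Thu: 9:21 AM–5:25 PM = 8 h 4 min; less 30 min break → 7 h 34 min
Fri: 10:25 AM–3:44 PM = 5 h 19 min; less 30 min break → 4 h 49 min
Sat: 7:54 AM–12:16 PM = 4 h 22 min; less 30 min break → 3 h 52 min
Total worked: 37 h 51 min = 37.85 h.
Threshold 37.5 h → overtime 0 h 21 min, regular 37 h 30 min.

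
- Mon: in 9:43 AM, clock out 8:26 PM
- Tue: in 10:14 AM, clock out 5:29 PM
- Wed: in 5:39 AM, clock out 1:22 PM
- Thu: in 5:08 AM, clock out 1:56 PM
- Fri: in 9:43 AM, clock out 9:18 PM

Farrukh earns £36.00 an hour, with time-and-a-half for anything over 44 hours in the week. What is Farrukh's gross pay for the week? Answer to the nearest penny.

Mon: 9:43 AM–8:26 PM = 10 h 43 min
Tue: 10:14 AM–5:29 PM = 7 h 15 min
Wed: 5:39 AM–1:22 PM = 7 h 43 min
Thu: 5:08 AM–1:56 PM = 8 h 48 min
Fri: 9:43 AM–9:18 PM = 11 h 35 min
Total worked: 46 h 4 min = 2764 min.
Regular 44 h 0 min = 2640 min at £36.00/h; overtime 2 h 4 min = 124 min at £54.00/h.
Pay = (2640 × £36.00 + 124 × £54.00) ÷ 60 = £1695.60.

£1695.60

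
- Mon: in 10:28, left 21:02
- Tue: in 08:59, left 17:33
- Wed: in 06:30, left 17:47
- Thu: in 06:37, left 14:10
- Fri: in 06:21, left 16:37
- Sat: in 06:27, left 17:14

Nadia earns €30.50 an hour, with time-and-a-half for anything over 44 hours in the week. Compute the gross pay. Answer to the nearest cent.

Mon: 10:28–21:02 = 10 h 34 min
Tue: 08:59–17:33 = 8 h 34 min
Wed: 06:30–17:47 = 11 h 17 min
Thu: 06:37–14:10 = 7 h 33 min
Fri: 06:21–16:37 = 10 h 16 min
Sat: 06:27–17:14 = 10 h 47 min
Total worked: 59 h 1 min = 3541 min.
Regular 44 h 0 min = 2640 min at €30.50/h; overtime 15 h 1 min = 901 min at €45.75/h.
Pay = (2640 × €30.50 + 901 × €45.75) ÷ 60 = €2029.01.

€2029.01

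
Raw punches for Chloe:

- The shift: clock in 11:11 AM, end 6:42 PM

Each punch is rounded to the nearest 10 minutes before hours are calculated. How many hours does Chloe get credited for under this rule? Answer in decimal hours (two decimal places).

7.50 hours

The shift: in 11:11 AM→11:10 AM, out 6:42 PM→6:40 PM; 7 h 30 min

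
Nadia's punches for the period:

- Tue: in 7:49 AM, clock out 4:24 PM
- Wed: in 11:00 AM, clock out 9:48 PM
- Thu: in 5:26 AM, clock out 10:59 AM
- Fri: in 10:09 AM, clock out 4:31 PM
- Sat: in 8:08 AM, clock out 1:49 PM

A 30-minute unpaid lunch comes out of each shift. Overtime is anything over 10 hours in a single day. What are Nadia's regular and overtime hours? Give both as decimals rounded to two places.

Regular 34.18 hours, overtime 0.30 hours

Tue: 7:49 AM–4:24 PM = 8 h 35 min; less 30 min break → 8 h 5 min
Wed: 11:00 AM–9:48 PM = 10 h 48 min; less 30 min break → 10 h 18 min
Thu: 5:26 AM–10:59 AM = 5 h 33 min; less 30 min break → 5 h 3 min
Fri: 10:09 AM–4:31 PM = 6 h 22 min; less 30 min break → 5 h 52 min
Sat: 8:08 AM–1:49 PM = 5 h 41 min; less 30 min break → 5 h 11 min
Tue reg 8 h 5 min / OT 0 h 0 min; Wed reg 10 h 0 min / OT 0 h 18 min; Thu reg 5 h 3 min / OT 0 h 0 min; Fri reg 5 h 52 min / OT 0 h 0 min; Sat reg 5 h 11 min / OT 0 h 0 min.
Totals: regular 34 h 11 min, overtime 0 h 18 min.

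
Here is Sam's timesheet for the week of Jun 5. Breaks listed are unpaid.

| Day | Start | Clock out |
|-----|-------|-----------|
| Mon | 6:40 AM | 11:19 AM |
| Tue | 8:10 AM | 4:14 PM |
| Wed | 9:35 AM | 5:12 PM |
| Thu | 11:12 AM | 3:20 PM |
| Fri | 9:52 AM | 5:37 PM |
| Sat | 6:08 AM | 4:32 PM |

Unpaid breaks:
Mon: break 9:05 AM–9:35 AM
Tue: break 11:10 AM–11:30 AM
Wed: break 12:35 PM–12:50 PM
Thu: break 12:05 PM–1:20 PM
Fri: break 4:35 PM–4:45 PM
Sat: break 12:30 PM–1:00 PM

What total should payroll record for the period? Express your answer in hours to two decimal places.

39.62 hours

Mon: 6:40 AM–11:19 AM = 4 h 39 min; less 30 min break → 4 h 9 min
Tue: 8:10 AM–4:14 PM = 8 h 4 min; less 20 min break → 7 h 44 min
Wed: 9:35 AM–5:12 PM = 7 h 37 min; less 15 min break → 7 h 22 min
Thu: 11:12 AM–3:20 PM = 4 h 8 min; less 75 min break → 2 h 53 min
Fri: 9:52 AM–5:37 PM = 7 h 45 min; less 10 min break → 7 h 35 min
Sat: 6:08 AM–4:32 PM = 10 h 24 min; less 30 min break → 9 h 54 min
Total: 4 h 9 min + 7 h 44 min + 7 h 22 min + 2 h 53 min + 7 h 35 min + 9 h 54 min = 39 h 37 min.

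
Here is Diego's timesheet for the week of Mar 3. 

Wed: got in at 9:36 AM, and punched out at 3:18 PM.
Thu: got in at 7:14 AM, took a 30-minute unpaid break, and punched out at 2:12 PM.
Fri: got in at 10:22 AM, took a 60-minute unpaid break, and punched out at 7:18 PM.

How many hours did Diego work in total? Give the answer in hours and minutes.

20 h 6 min

Wed: 9:36 AM–3:18 PM = 5 h 42 min
Thu: 7:14 AM–2:12 PM = 6 h 58 min; less 30 min break → 6 h 28 min
Fri: 10:22 AM–7:18 PM = 8 h 56 min; less 60 min break → 7 h 56 min
Total: 5 h 42 min + 6 h 28 min + 7 h 56 min = 20 h 6 min.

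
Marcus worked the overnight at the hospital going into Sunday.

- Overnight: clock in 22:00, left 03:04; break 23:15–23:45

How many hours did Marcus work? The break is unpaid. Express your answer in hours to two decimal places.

4.57 hours

Overnight: 22:00 → midnight = 2 h 0 min; midnight → 03:04 = 3 h 4 min; span 5 h 4 min; less 30 min break → 4 h 34 min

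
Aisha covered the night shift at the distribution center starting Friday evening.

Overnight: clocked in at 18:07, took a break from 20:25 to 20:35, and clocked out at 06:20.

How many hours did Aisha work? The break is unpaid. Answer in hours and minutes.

Overnight: 18:07 → midnight = 5 h 53 min; midnight → 06:20 = 6 h 20 min; span 12 h 13 min; less 10 min break → 12 h 3 min

12 h 3 min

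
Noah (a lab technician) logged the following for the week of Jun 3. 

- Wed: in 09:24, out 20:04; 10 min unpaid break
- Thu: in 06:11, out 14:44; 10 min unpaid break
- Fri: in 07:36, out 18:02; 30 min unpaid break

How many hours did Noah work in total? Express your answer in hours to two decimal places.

Wed: 09:24–20:04 = 10 h 40 min; less 10 min break → 10 h 30 min
Thu: 06:11–14:44 = 8 h 33 min; less 10 min break → 8 h 23 min
Fri: 07:36–18:02 = 10 h 26 min; less 30 min break → 9 h 56 min
Total: 10 h 30 min + 8 h 23 min + 9 h 56 min = 28 h 49 min.

28.82 hours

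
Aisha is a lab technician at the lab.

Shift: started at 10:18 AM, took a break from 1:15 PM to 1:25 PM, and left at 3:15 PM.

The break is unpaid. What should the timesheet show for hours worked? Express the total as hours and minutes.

Shift: 10:18 AM–3:15 PM = 4 h 57 min; less 10 min break → 4 h 47 min

4 h 47 min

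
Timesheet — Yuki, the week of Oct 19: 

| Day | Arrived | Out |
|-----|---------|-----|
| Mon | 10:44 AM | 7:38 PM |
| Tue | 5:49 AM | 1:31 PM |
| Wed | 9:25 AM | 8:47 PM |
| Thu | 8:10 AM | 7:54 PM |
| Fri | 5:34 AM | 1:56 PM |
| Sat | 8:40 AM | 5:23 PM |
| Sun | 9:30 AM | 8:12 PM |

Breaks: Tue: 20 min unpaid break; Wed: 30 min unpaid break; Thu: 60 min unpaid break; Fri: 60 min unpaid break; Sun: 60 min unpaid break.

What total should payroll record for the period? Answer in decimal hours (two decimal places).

Mon: 10:44 AM–7:38 PM = 8 h 54 min
Tue: 5:49 AM–1:31 PM = 7 h 42 min; less 20 min break → 7 h 22 min
Wed: 9:25 AM–8:47 PM = 11 h 22 min; less 30 min break → 10 h 52 min
Thu: 8:10 AM–7:54 PM = 11 h 44 min; less 60 min break → 10 h 44 min
Fri: 5:34 AM–1:56 PM = 8 h 22 min; less 60 min break → 7 h 22 min
Sat: 8:40 AM–5:23 PM = 8 h 43 min
Sun: 9:30 AM–8:12 PM = 10 h 42 min; less 60 min break → 9 h 42 min
Total: 8 h 54 min + 7 h 22 min + 10 h 52 min + 10 h 44 min + 7 h 22 min + 8 h 43 min + 9 h 42 min = 63 h 39 min.

63.65 hours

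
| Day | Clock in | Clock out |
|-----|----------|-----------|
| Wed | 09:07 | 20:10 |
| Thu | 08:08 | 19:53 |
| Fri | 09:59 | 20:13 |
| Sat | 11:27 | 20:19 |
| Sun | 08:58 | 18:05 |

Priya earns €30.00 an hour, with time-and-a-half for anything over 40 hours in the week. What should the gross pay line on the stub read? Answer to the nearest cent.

Wed: 09:07–20:10 = 11 h 3 min
Thu: 08:08–19:53 = 11 h 45 min
Fri: 09:59–20:13 = 10 h 14 min
Sat: 11:27–20:19 = 8 h 52 min
Sun: 08:58–18:05 = 9 h 7 min
Total worked: 51 h 1 min = 3061 min.
Regular 40 h 0 min = 2400 min at €30.00/h; overtime 11 h 1 min = 661 min at €45.00/h.
Pay = (2400 × €30.00 + 661 × €45.00) ÷ 60 = €1695.75.

€1695.75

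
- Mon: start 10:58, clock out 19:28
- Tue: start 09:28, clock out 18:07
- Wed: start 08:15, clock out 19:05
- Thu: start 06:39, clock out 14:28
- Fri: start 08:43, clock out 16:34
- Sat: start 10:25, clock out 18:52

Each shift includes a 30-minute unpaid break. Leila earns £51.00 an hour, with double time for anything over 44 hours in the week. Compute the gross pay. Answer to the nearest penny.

£2764.20

Mon: 10:58–19:28 = 8 h 30 min; less 30 min break → 8 h 0 min
Tue: 09:28–18:07 = 8 h 39 min; less 30 min break → 8 h 9 min
Wed: 08:15–19:05 = 10 h 50 min; less 30 min break → 10 h 20 min
Thu: 06:39–14:28 = 7 h 49 min; less 30 min break → 7 h 19 min
Fri: 08:43–16:34 = 7 h 51 min; less 30 min break → 7 h 21 min
Sat: 10:25–18:52 = 8 h 27 min; less 30 min break → 7 h 57 min
Total worked: 49 h 6 min = 2946 min.
Regular 44 h 0 min = 2640 min at £51.00/h; overtime 5 h 6 min = 306 min at £102.00/h.
Pay = (2640 × £51.00 + 306 × £102.00) ÷ 60 = £2764.20.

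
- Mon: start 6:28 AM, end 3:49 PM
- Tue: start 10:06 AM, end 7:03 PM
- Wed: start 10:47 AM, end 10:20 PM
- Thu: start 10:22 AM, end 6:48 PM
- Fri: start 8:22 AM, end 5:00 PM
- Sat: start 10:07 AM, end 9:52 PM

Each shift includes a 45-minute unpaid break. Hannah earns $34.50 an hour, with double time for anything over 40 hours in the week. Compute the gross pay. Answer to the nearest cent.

$2357.50

Mon: 6:28 AM–3:49 PM = 9 h 21 min; less 45 min break → 8 h 36 min
Tue: 10:06 AM–7:03 PM = 8 h 57 min; less 45 min break → 8 h 12 min
Wed: 10:47 AM–10:20 PM = 11 h 33 min; less 45 min break → 10 h 48 min
Thu: 10:22 AM–6:48 PM = 8 h 26 min; less 45 min break → 7 h 41 min
Fri: 8:22 AM–5:00 PM = 8 h 38 min; less 45 min break → 7 h 53 min
Sat: 10:07 AM–9:52 PM = 11 h 45 min; less 45 min break → 11 h 0 min
Total worked: 54 h 10 min = 3250 min.
Regular 40 h 0 min = 2400 min at $34.50/h; overtime 14 h 10 min = 850 min at $69.00/h.
Pay = (2400 × $34.50 + 850 × $69.00) ÷ 60 = $2357.50.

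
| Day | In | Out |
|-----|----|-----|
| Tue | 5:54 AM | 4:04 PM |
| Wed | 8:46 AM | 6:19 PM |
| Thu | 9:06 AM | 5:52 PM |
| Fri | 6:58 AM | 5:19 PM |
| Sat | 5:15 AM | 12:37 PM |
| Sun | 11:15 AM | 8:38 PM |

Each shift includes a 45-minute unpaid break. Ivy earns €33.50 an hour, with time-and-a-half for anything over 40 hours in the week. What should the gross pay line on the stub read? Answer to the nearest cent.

Tue: 5:54 AM–4:04 PM = 10 h 10 min; less 45 min break → 9 h 25 min
Wed: 8:46 AM–6:19 PM = 9 h 33 min; less 45 min break → 8 h 48 min
Thu: 9:06 AM–5:52 PM = 8 h 46 min; less 45 min break → 8 h 1 min
Fri: 6:58 AM–5:19 PM = 10 h 21 min; less 45 min break → 9 h 36 min
Sat: 5:15 AM–12:37 PM = 7 h 22 min; less 45 min break → 6 h 37 min
Sun: 11:15 AM–8:38 PM = 9 h 23 min; less 45 min break → 8 h 38 min
Total worked: 51 h 5 min = 3065 min.
Regular 40 h 0 min = 2400 min at €33.50/h; overtime 11 h 5 min = 665 min at €50.25/h.
Pay = (2400 × €33.50 + 665 × €50.25) ÷ 60 = €1896.94.

€1896.94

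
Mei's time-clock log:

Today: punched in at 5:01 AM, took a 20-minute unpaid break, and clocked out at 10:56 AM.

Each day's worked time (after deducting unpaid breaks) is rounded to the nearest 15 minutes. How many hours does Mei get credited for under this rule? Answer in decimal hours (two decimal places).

Today: 5:01 AM–10:56 AM = 5 h 55 min − 20 min = 5 h 35 min → rounds to 5 h 30 min

5.50 hours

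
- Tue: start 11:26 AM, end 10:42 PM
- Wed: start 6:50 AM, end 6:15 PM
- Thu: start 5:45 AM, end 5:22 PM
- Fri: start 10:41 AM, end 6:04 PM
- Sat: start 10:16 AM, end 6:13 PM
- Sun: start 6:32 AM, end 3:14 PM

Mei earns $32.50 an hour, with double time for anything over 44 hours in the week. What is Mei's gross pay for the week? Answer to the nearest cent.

$2361.67

Tue: 11:26 AM–10:42 PM = 11 h 16 min
Wed: 6:50 AM–6:15 PM = 11 h 25 min
Thu: 5:45 AM–5:22 PM = 11 h 37 min
Fri: 10:41 AM–6:04 PM = 7 h 23 min
Sat: 10:16 AM–6:13 PM = 7 h 57 min
Sun: 6:32 AM–3:14 PM = 8 h 42 min
Total worked: 58 h 20 min = 3500 min.
Regular 44 h 0 min = 2640 min at $32.50/h; overtime 14 h 20 min = 860 min at $65.00/h.
Pay = (2640 × $32.50 + 860 × $65.00) ÷ 60 = $2361.67.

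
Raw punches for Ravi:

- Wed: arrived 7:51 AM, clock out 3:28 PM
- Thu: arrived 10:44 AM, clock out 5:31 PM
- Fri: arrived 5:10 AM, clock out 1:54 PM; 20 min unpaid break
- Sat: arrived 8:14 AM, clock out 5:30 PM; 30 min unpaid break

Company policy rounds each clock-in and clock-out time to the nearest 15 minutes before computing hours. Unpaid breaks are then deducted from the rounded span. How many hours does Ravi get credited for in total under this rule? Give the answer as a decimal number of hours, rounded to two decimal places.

Wed: in 7:51 AM→7:45 AM, out 3:28 PM→3:30 PM; 7 h 45 min
Thu: in 10:44 AM→10:45 AM, out 5:31 PM→5:30 PM; 6 h 45 min
Fri: in 5:10 AM→5:15 AM, out 1:54 PM→2:00 PM; 8 h 45 min − 20 min = 8 h 25 min
Sat: in 8:14 AM→8:15 AM, out 5:30 PM→5:30 PM; 9 h 15 min − 30 min = 8 h 45 min
Total credited: 31 h 40 min.

31.67 hours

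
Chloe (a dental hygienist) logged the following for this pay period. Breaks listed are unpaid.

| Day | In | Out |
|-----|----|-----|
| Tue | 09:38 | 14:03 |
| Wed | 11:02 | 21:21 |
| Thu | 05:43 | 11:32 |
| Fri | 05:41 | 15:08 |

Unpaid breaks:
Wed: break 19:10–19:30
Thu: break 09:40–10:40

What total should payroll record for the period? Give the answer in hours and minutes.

28 h 40 min

Tue: 09:38–14:03 = 4 h 25 min
Wed: 11:02–21:21 = 10 h 19 min; less 20 min break → 9 h 59 min
Thu: 05:43–11:32 = 5 h 49 min; less 60 min break → 4 h 49 min
Fri: 05:41–15:08 = 9 h 27 min
Total: 4 h 25 min + 9 h 59 min + 4 h 49 min + 9 h 27 min = 28 h 40 min.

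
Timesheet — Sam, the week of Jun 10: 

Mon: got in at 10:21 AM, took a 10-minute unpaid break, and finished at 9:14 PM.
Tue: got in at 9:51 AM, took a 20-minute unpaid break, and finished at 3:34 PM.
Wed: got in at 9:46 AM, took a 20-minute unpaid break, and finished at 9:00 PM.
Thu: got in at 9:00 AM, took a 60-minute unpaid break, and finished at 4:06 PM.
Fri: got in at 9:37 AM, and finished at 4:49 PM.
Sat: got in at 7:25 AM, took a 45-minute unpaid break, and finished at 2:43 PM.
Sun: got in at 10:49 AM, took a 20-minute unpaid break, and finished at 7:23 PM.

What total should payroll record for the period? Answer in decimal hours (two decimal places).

Mon: 10:21 AM–9:14 PM = 10 h 53 min; less 10 min break → 10 h 43 min
Tue: 9:51 AM–3:34 PM = 5 h 43 min; less 20 min break → 5 h 23 min
Wed: 9:46 AM–9:00 PM = 11 h 14 min; less 20 min break → 10 h 54 min
Thu: 9:00 AM–4:06 PM = 7 h 6 min; less 60 min break → 6 h 6 min
Fri: 9:37 AM–4:49 PM = 7 h 12 min
Sat: 7:25 AM–2:43 PM = 7 h 18 min; less 45 min break → 6 h 33 min
Sun: 10:49 AM–7:23 PM = 8 h 34 min; less 20 min break → 8 h 14 min
Total: 10 h 43 min + 5 h 23 min + 10 h 54 min + 6 h 6 min + 7 h 12 min + 6 h 33 min + 8 h 14 min = 55 h 5 min.

55.08 hours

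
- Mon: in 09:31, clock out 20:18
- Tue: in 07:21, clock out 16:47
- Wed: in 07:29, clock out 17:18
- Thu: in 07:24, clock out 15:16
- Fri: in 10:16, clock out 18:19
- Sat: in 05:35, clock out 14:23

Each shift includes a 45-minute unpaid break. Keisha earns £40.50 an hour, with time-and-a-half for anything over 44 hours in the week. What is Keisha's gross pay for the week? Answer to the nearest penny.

£2161.69

Mon: 09:31–20:18 = 10 h 47 min; less 45 min break → 10 h 2 min
Tue: 07:21–16:47 = 9 h 26 min; less 45 min break → 8 h 41 min
Wed: 07:29–17:18 = 9 h 49 min; less 45 min break → 9 h 4 min
Thu: 07:24–15:16 = 7 h 52 min; less 45 min break → 7 h 7 min
Fri: 10:16–18:19 = 8 h 3 min; less 45 min break → 7 h 18 min
Sat: 05:35–14:23 = 8 h 48 min; less 45 min break → 8 h 3 min
Total worked: 50 h 15 min = 3015 min.
Regular 44 h 0 min = 2640 min at £40.50/h; overtime 6 h 15 min = 375 min at £60.75/h.
Pay = (2640 × £40.50 + 375 × £60.75) ÷ 60 = £2161.69.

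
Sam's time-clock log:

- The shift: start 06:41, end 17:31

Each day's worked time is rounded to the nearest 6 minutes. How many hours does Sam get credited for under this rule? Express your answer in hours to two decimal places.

10.80 hours

The shift: 06:41–17:31 = 10 h 50 min → rounds to 10 h 48 min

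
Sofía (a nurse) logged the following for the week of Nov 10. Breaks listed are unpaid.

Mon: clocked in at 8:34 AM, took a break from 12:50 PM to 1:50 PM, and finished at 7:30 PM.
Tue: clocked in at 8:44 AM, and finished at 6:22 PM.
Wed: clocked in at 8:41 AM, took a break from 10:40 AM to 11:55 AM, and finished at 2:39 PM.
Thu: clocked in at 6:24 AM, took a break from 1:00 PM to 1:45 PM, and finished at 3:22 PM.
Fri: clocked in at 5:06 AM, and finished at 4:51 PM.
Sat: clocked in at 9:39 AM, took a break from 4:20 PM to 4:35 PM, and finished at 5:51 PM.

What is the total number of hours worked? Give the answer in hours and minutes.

Mon: 8:34 AM–7:30 PM = 10 h 56 min; less 60 min break → 9 h 56 min
Tue: 8:44 AM–6:22 PM = 9 h 38 min
Wed: 8:41 AM–2:39 PM = 5 h 58 min; less 75 min break → 4 h 43 min
Thu: 6:24 AM–3:22 PM = 8 h 58 min; less 45 min break → 8 h 13 min
Fri: 5:06 AM–4:51 PM = 11 h 45 min
Sat: 9:39 AM–5:51 PM = 8 h 12 min; less 15 min break → 7 h 57 min
Total: 9 h 56 min + 9 h 38 min + 4 h 43 min + 8 h 13 min + 11 h 45 min + 7 h 57 min = 52 h 12 min.

52 h 12 min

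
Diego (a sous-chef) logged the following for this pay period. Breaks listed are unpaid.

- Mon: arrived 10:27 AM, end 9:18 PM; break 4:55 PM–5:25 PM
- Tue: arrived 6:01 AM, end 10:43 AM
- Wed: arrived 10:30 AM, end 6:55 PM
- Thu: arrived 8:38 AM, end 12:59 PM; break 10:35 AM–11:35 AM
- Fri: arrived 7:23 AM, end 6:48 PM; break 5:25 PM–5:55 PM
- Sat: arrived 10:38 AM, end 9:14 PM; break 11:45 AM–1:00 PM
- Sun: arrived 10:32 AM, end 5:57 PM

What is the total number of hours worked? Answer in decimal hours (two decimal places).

54.50 hours

Mon: 10:27 AM–9:18 PM = 10 h 51 min; less 30 min break → 10 h 21 min
Tue: 6:01 AM–10:43 AM = 4 h 42 min
Wed: 10:30 AM–6:55 PM = 8 h 25 min
Thu: 8:38 AM–12:59 PM = 4 h 21 min; less 60 min break → 3 h 21 min
Fri: 7:23 AM–6:48 PM = 11 h 25 min; less 30 min break → 10 h 55 min
Sat: 10:38 AM–9:14 PM = 10 h 36 min; less 75 min break → 9 h 21 min
Sun: 10:32 AM–5:57 PM = 7 h 25 min
Total: 10 h 21 min + 4 h 42 min + 8 h 25 min + 3 h 21 min + 10 h 55 min + 9 h 21 min + 7 h 25 min = 54 h 30 min.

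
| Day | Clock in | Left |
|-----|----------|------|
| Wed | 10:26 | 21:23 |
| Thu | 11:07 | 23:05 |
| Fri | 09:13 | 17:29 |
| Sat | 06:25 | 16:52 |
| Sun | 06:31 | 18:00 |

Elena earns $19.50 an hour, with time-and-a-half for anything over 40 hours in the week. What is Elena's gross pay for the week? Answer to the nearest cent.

Wed: 10:26–21:23 = 10 h 57 min
Thu: 11:07–23:05 = 11 h 58 min
Fri: 09:13–17:29 = 8 h 16 min
Sat: 06:25–16:52 = 10 h 27 min
Sun: 06:31–18:00 = 11 h 29 min
Total worked: 53 h 7 min = 3187 min.
Regular 40 h 0 min = 2400 min at $19.50/h; overtime 13 h 7 min = 787 min at $29.25/h.
Pay = (2400 × $19.50 + 787 × $29.25) ÷ 60 = $1163.66.

$1163.66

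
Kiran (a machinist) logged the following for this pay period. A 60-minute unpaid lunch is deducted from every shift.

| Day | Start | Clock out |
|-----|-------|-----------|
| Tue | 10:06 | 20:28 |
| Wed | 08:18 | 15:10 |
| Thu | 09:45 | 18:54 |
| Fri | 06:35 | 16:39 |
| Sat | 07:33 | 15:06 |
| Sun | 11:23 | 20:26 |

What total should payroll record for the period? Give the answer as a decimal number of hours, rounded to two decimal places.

Tue: 10:06–20:28 = 10 h 22 min; less 60 min break → 9 h 22 min
Wed: 08:18–15:10 = 6 h 52 min; less 60 min break → 5 h 52 min
Thu: 09:45–18:54 = 9 h 9 min; less 60 min break → 8 h 9 min
Fri: 06:35–16:39 = 10 h 4 min; less 60 min break → 9 h 4 min
Sat: 07:33–15:06 = 7 h 33 min; less 60 min break → 6 h 33 min
Sun: 11:23–20:26 = 9 h 3 min; less 60 min break → 8 h 3 min
Total: 9 h 22 min + 5 h 52 min + 8 h 9 min + 9 h 4 min + 6 h 33 min + 8 h 3 min = 47 h 3 min.

47.05 hours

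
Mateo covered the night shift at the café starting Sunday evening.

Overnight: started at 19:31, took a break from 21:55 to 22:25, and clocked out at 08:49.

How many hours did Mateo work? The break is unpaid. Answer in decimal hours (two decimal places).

12.80 hours

Overnight: 19:31 → midnight = 4 h 29 min; midnight → 08:49 = 8 h 49 min; span 13 h 18 min; less 30 min break → 12 h 48 min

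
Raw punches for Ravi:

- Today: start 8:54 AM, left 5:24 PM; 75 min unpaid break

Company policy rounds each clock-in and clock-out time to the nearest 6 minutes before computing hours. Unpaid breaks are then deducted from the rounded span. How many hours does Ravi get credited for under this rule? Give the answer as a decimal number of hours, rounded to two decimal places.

7.25 hours

Today: in 8:54 AM→8:54 AM, out 5:24 PM→5:24 PM; 8 h 30 min − 75 min = 7 h 15 min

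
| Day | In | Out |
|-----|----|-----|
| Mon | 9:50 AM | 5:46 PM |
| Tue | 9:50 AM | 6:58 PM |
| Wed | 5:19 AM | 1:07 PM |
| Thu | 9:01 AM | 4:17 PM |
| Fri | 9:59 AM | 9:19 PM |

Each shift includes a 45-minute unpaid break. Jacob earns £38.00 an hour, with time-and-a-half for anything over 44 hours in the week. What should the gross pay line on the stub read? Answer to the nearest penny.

Mon: 9:50 AM–5:46 PM = 7 h 56 min; less 45 min break → 7 h 11 min
Tue: 9:50 AM–6:58 PM = 9 h 8 min; less 45 min break → 8 h 23 min
Wed: 5:19 AM–1:07 PM = 7 h 48 min; less 45 min break → 7 h 3 min
Thu: 9:01 AM–4:17 PM = 7 h 16 min; less 45 min break → 6 h 31 min
Fri: 9:59 AM–9:19 PM = 11 h 20 min; less 45 min break → 10 h 35 min
Total worked: 39 h 43 min = 2383 min.
Regular 39 h 43 min = 2383 min at £38.00/h; overtime 0 h 0 min = 0 min at £57.00/h.
Pay = (2383 × £38.00 + 0 × £57.00) ÷ 60 = £1509.23.

£1509.23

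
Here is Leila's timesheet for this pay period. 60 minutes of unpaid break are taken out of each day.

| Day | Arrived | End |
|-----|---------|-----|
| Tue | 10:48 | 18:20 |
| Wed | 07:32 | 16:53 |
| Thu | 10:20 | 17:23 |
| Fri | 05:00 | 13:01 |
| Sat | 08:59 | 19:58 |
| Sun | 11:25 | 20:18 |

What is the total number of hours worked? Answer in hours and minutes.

45 h 49 min

Tue: 10:48–18:20 = 7 h 32 min; less 60 min break → 6 h 32 min
Wed: 07:32–16:53 = 9 h 21 min; less 60 min break → 8 h 21 min
Thu: 10:20–17:23 = 7 h 3 min; less 60 min break → 6 h 3 min
Fri: 05:00–13:01 = 8 h 1 min; less 60 min break → 7 h 1 min
Sat: 08:59–19:58 = 10 h 59 min; less 60 min break → 9 h 59 min
Sun: 11:25–20:18 = 8 h 53 min; less 60 min break → 7 h 53 min
Total: 6 h 32 min + 8 h 21 min + 6 h 3 min + 7 h 1 min + 9 h 59 min + 7 h 53 min = 45 h 49 min.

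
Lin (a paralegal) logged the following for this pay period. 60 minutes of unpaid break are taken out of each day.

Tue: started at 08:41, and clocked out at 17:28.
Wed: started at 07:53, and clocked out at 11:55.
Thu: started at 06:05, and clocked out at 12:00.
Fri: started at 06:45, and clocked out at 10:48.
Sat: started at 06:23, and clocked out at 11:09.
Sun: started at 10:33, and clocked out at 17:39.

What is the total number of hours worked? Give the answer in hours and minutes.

28 h 39 min

Tue: 08:41–17:28 = 8 h 47 min; less 60 min break → 7 h 47 min
Wed: 07:53–11:55 = 4 h 2 min; less 60 min break → 3 h 2 min
Thu: 06:05–12:00 = 5 h 55 min; less 60 min break → 4 h 55 min
Fri: 06:45–10:48 = 4 h 3 min; less 60 min break → 3 h 3 min
Sat: 06:23–11:09 = 4 h 46 min; less 60 min break → 3 h 46 min
Sun: 10:33–17:39 = 7 h 6 min; less 60 min break → 6 h 6 min
Total: 7 h 47 min + 3 h 2 min + 4 h 55 min + 3 h 3 min + 3 h 46 min + 6 h 6 min = 28 h 39 min.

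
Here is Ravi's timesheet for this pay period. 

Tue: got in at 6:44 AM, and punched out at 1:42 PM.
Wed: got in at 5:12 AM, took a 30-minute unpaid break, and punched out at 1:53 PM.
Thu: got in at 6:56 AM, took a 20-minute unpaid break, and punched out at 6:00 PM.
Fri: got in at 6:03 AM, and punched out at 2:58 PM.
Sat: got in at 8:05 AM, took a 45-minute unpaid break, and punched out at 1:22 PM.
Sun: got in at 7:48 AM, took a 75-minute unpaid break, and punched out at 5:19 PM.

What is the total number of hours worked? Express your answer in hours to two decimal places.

Tue: 6:44 AM–1:42 PM = 6 h 58 min
Wed: 5:12 AM–1:53 PM = 8 h 41 min; less 30 min break → 8 h 11 min
Thu: 6:56 AM–6:00 PM = 11 h 4 min; less 20 min break → 10 h 44 min
Fri: 6:03 AM–2:58 PM = 8 h 55 min
Sat: 8:05 AM–1:22 PM = 5 h 17 min; less 45 min break → 4 h 32 min
Sun: 7:48 AM–5:19 PM = 9 h 31 min; less 75 min break → 8 h 16 min
Total: 6 h 58 min + 8 h 11 min + 10 h 44 min + 8 h 55 min + 4 h 32 min + 8 h 16 min = 47 h 36 min.

47.60 hours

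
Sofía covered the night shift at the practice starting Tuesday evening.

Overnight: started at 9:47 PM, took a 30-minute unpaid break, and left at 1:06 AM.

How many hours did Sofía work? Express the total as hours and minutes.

Overnight: 9:47 PM → midnight = 2 h 13 min; midnight → 1:06 AM = 1 h 6 min; span 3 h 19 min; less 30 min break → 2 h 49 min

2 h 49 min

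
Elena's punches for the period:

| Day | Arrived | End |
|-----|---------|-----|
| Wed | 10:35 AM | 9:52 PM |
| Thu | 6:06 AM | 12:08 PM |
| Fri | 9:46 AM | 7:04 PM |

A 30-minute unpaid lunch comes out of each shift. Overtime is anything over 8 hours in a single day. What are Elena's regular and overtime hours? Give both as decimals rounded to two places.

Wed: 10:35 AM–9:52 PM = 11 h 17 min; less 30 min break → 10 h 47 min
Thu: 6:06 AM–12:08 PM = 6 h 2 min; less 30 min break → 5 h 32 min
Fri: 9:46 AM–7:04 PM = 9 h 18 min; less 30 min break → 8 h 48 min
Wed reg 8 h 0 min / OT 2 h 47 min; Thu reg 5 h 32 min / OT 0 h 0 min; Fri reg 8 h 0 min / OT 0 h 48 min.
Totals: regular 21 h 32 min, overtime 3 h 35 min.

Regular 21.53 hours, overtime 3.58 hours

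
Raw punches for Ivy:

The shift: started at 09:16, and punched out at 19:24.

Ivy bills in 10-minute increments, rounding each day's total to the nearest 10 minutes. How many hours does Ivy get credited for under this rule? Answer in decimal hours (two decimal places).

The shift: 09:16–19:24 = 10 h 8 min → rounds to 10 h 10 min

10.17 hours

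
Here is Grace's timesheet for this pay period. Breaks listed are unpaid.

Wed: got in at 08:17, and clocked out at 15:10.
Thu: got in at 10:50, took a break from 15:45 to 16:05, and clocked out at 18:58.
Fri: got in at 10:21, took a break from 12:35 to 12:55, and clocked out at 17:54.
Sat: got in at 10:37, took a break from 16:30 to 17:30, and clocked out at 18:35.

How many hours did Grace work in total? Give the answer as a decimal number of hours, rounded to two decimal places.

28.87 hours

Wed: 08:17–15:10 = 6 h 53 min
Thu: 10:50–18:58 = 8 h 8 min; less 20 min break → 7 h 48 min
Fri: 10:21–17:54 = 7 h 33 min; less 20 min break → 7 h 13 min
Sat: 10:37–18:35 = 7 h 58 min; less 60 min break → 6 h 58 min
Total: 6 h 53 min + 7 h 48 min + 7 h 13 min + 6 h 58 min = 28 h 52 min.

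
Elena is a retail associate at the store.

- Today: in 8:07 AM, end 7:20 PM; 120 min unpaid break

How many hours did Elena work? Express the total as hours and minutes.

Today: 8:07 AM–7:20 PM = 11 h 13 min; less 120 min break → 9 h 13 min

9 h 13 min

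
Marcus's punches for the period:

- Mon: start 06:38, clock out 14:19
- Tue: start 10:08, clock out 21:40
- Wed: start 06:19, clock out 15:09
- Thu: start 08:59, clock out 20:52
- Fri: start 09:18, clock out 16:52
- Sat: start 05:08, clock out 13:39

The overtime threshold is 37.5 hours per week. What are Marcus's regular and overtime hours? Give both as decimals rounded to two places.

Regular 37.50 hours, overtime 18.52 hours

Mon: 06:38–14:19 = 7 h 41 min
Tue: 10:08–21:40 = 11 h 32 min
Wed: 06:19–15:09 = 8 h 50 min
Thu: 08:59–20:52 = 11 h 53 min
Fri: 09:18–16:52 = 7 h 34 min
Sat: 05:08–13:39 = 8 h 31 min
Total worked: 56 h 1 min = 56.02 h.
Threshold 37.5 h → overtime 18 h 31 min, regular 37 h 30 min.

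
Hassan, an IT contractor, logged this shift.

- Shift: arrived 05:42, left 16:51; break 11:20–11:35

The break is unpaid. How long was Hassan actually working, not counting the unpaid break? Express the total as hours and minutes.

Shift: 05:42–16:51 = 11 h 9 min; less 15 min break → 10 h 54 min

10 h 54 min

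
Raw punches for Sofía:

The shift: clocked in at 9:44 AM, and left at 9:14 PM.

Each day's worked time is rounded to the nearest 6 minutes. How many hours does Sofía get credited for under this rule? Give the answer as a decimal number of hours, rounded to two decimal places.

The shift: 9:44 AM–9:14 PM = 11 h 30 min → rounds to 11 h 30 min

11.50 hours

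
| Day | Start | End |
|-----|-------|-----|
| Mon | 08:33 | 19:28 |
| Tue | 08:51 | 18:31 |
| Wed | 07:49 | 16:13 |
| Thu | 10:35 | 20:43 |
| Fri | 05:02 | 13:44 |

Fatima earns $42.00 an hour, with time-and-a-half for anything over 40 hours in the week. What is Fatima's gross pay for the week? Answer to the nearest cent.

$2172.45

Mon: 08:33–19:28 = 10 h 55 min
Tue: 08:51–18:31 = 9 h 40 min
Wed: 07:49–16:13 = 8 h 24 min
Thu: 10:35–20:43 = 10 h 8 min
Fri: 05:02–13:44 = 8 h 42 min
Total worked: 47 h 49 min = 2869 min.
Regular 40 h 0 min = 2400 min at $42.00/h; overtime 7 h 49 min = 469 min at $63.00/h.
Pay = (2400 × $42.00 + 469 × $63.00) ÷ 60 = $2172.45.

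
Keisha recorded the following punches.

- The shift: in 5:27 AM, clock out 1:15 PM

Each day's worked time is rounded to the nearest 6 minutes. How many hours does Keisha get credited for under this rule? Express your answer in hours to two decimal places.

7.80 hours

The shift: 5:27 AM–1:15 PM = 7 h 48 min → rounds to 7 h 48 min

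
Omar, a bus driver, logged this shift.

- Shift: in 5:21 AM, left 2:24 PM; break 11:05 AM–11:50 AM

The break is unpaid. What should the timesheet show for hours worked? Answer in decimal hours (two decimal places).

8.30 hours

Shift: 5:21 AM–2:24 PM = 9 h 3 min; less 45 min break → 8 h 18 min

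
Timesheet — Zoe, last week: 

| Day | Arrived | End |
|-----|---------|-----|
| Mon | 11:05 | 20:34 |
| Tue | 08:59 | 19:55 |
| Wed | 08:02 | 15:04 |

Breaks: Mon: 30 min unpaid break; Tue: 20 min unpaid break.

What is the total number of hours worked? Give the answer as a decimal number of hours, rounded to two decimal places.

Mon: 11:05–20:34 = 9 h 29 min; less 30 min break → 8 h 59 min
Tue: 08:59–19:55 = 10 h 56 min; less 20 min break → 10 h 36 min
Wed: 08:02–15:04 = 7 h 2 min
Total: 8 h 59 min + 10 h 36 min + 7 h 2 min = 26 h 37 min.

26.62 hours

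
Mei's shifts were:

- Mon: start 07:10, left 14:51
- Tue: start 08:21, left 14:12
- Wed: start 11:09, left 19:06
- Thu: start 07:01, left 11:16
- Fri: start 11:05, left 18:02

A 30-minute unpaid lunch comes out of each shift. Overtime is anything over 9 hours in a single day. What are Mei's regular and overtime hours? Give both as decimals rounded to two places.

Regular 30.18 hours, overtime 0.00 hours

Mon: 07:10–14:51 = 7 h 41 min; less 30 min break → 7 h 11 min
Tue: 08:21–14:12 = 5 h 51 min; less 30 min break → 5 h 21 min
Wed: 11:09–19:06 = 7 h 57 min; less 30 min break → 7 h 27 min
Thu: 07:01–11:16 = 4 h 15 min; less 30 min break → 3 h 45 min
Fri: 11:05–18:02 = 6 h 57 min; less 30 min break → 6 h 27 min
Mon reg 7 h 11 min / OT 0 h 0 min; Tue reg 5 h 21 min / OT 0 h 0 min; Wed reg 7 h 27 min / OT 0 h 0 min; Thu reg 3 h 45 min / OT 0 h 0 min; Fri reg 6 h 27 min / OT 0 h 0 min.
Totals: regular 30 h 11 min, overtime 0 h 0 min.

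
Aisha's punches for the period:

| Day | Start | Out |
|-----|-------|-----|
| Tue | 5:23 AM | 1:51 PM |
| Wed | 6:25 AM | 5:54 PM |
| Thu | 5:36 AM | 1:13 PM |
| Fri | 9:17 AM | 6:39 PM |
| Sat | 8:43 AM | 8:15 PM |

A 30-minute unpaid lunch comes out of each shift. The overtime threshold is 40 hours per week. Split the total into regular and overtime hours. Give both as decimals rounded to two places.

Tue: 5:23 AM–1:51 PM = 8 h 28 min; less 30 min break → 7 h 58 min
Wed: 6:25 AM–5:54 PM = 11 h 29 min; less 30 min break → 10 h 59 min
Thu: 5:36 AM–1:13 PM = 7 h 37 min; less 30 min break → 7 h 7 min
Fri: 9:17 AM–6:39 PM = 9 h 22 min; less 30 min break → 8 h 52 min
Sat: 8:43 AM–8:15 PM = 11 h 32 min; less 30 min break → 11 h 2 min
Total worked: 45 h 58 min = 45.97 h.
Threshold 40 h → overtime 5 h 58 min, regular 40 h 0 min.

Regular 40.00 hours, overtime 5.97 hours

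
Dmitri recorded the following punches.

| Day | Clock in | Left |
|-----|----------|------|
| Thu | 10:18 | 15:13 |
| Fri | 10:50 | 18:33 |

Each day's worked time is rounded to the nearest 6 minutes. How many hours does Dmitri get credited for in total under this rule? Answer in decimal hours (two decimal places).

12.60 hours

Thu: 10:18–15:13 = 4 h 55 min → rounds to 4 h 54 min
Fri: 10:50–18:33 = 7 h 43 min → rounds to 7 h 42 min
Total credited: 12 h 36 min.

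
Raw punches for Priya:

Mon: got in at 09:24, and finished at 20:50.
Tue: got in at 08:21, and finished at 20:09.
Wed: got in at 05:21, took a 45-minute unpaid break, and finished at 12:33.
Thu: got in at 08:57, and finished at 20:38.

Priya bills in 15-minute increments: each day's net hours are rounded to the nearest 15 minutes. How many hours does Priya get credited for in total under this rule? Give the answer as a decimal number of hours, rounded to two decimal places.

41.50 hours

Mon: 09:24–20:50 = 11 h 26 min → rounds to 11 h 30 min
Tue: 08:21–20:09 = 11 h 48 min → rounds to 11 h 45 min
Wed: 05:21–12:33 = 7 h 12 min − 45 min = 6 h 27 min → rounds to 6 h 30 min
Thu: 08:57–20:38 = 11 h 41 min → rounds to 11 h 45 min
Total credited: 41 h 30 min.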